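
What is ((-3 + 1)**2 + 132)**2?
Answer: 18496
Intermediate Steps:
((-3 + 1)**2 + 132)**2 = ((-2)**2 + 132)**2 = (4 + 132)**2 = 136**2 = 18496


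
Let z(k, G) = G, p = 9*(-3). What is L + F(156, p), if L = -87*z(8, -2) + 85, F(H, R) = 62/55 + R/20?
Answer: 56931/220 ≈ 258.78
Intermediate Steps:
p = -27
F(H, R) = 62/55 + R/20 (F(H, R) = 62*(1/55) + R*(1/20) = 62/55 + R/20)
L = 259 (L = -87*(-2) + 85 = 174 + 85 = 259)
L + F(156, p) = 259 + (62/55 + (1/20)*(-27)) = 259 + (62/55 - 27/20) = 259 - 49/220 = 56931/220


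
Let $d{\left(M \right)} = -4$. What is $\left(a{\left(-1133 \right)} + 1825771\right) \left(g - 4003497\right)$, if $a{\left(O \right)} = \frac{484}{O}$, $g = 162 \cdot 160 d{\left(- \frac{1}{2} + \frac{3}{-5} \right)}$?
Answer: $- \frac{772372579106313}{103} \approx -7.4988 \cdot 10^{12}$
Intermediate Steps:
$g = -103680$ ($g = 162 \cdot 160 \left(-4\right) = 25920 \left(-4\right) = -103680$)
$\left(a{\left(-1133 \right)} + 1825771\right) \left(g - 4003497\right) = \left(\frac{484}{-1133} + 1825771\right) \left(-103680 - 4003497\right) = \left(484 \left(- \frac{1}{1133}\right) + 1825771\right) \left(-4107177\right) = \left(- \frac{44}{103} + 1825771\right) \left(-4107177\right) = \frac{188054369}{103} \left(-4107177\right) = - \frac{772372579106313}{103}$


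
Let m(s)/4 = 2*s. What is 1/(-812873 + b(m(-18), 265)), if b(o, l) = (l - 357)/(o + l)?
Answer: -121/98357725 ≈ -1.2302e-6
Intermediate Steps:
m(s) = 8*s (m(s) = 4*(2*s) = 8*s)
b(o, l) = (-357 + l)/(l + o)
1/(-812873 + b(m(-18), 265)) = 1/(-812873 + (-357 + 265)/(265 + 8*(-18))) = 1/(-812873 - 92/(265 - 144)) = 1/(-812873 - 92/121) = 1/(-98357725/121) = -121/98357725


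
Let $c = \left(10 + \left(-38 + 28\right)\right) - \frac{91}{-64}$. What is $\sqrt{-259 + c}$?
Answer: $\frac{i \sqrt{16485}}{8} \approx 16.049 i$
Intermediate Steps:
$c = \frac{91}{64}$ ($c = \left(10 - 10\right) - - \frac{91}{64} = 0 + \frac{91}{64} = \frac{91}{64} \approx 1.4219$)
$\sqrt{-259 + c} = \sqrt{-259 + \frac{91}{64}} = \sqrt{- \frac{16485}{64}} = \frac{i \sqrt{16485}}{8}$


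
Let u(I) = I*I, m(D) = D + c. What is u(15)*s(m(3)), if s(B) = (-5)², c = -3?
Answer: 5625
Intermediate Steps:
m(D) = -3 + D (m(D) = D - 3 = -3 + D)
s(B) = 25
u(I) = I²
u(15)*s(m(3)) = 15²*25 = 225*25 = 5625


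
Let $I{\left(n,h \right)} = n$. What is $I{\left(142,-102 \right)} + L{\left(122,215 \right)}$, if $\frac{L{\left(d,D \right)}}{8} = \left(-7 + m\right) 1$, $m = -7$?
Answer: $30$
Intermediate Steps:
$L{\left(d,D \right)} = -112$ ($L{\left(d,D \right)} = 8 \left(-7 - 7\right) 1 = 8 \left(\left(-14\right) 1\right) = 8 \left(-14\right) = -112$)
$I{\left(142,-102 \right)} + L{\left(122,215 \right)} = 142 - 112 = 30$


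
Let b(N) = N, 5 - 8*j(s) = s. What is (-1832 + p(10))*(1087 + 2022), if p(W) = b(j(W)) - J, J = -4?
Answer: -45481561/8 ≈ -5.6852e+6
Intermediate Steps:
j(s) = 5/8 - s/8
p(W) = 37/8 - W/8 (p(W) = (5/8 - W/8) - 1*(-4) = (5/8 - W/8) + 4 = 37/8 - W/8)
(-1832 + p(10))*(1087 + 2022) = (-1832 + (37/8 - ⅛*10))*(1087 + 2022) = (-1832 + (37/8 - 5/4))*3109 = (-1832 + 27/8)*3109 = -14629/8*3109 = -45481561/8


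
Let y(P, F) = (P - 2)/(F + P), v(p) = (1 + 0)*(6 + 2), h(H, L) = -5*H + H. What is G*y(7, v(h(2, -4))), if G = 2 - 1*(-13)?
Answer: 5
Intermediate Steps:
h(H, L) = -4*H
v(p) = 8 (v(p) = 1*8 = 8)
G = 15 (G = 2 + 13 = 15)
y(P, F) = (-2 + P)/(F + P)
G*y(7, v(h(2, -4))) = 15*((-2 + 7)/(8 + 7)) = 15*(5/15) = 15*((1/15)*5) = 15*(1/3) = 5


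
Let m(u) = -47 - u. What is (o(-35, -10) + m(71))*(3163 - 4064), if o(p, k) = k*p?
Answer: -209032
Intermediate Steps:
(o(-35, -10) + m(71))*(3163 - 4064) = (-10*(-35) + (-47 - 1*71))*(3163 - 4064) = (350 + (-47 - 71))*(-901) = (350 - 118)*(-901) = 232*(-901) = -209032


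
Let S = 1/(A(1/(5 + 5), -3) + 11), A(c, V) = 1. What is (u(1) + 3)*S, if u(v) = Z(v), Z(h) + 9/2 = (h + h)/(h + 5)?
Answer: -7/72 ≈ -0.097222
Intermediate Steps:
Z(h) = -9/2 + 2*h/(5 + h) (Z(h) = -9/2 + (h + h)/(h + 5) = -9/2 + (2*h)/(5 + h) = -9/2 + 2*h/(5 + h))
u(v) = 5*(-9 - v)/(2*(5 + v))
S = 1/12 (S = 1/(1 + 11) = 1/12 ≈ 0.083333)
(u(1) + 3)*S = (5*(-9 - 1*1)/(2*(5 + 1)) + 3)*(1/12) = ((5/2)*(-9 - 1)/6 + 3)*(1/12) = ((5/2)*(⅙)*(-10) + 3)*(1/12) = (-25/6 + 3)*(1/12) = -7/6*1/12 = -7/72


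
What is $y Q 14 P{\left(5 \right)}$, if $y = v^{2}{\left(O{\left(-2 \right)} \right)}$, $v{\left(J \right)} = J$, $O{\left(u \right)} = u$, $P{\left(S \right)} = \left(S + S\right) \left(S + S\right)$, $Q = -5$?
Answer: $-28000$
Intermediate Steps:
$P{\left(S \right)} = 4 S^{2}$ ($P{\left(S \right)} = 2 S 2 S = 4 S^{2}$)
$y = 4$ ($y = \left(-2\right)^{2} = 4$)
$y Q 14 P{\left(5 \right)} = 4 \left(-5\right) 14 \cdot 4 \cdot 5^{2} = \left(-20\right) 14 \cdot 4 \cdot 25 = \left(-280\right) 100 = -28000$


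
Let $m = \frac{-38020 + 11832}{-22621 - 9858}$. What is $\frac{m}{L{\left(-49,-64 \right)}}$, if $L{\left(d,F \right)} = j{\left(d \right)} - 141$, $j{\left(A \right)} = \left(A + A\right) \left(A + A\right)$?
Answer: $\frac{26188}{307348777} \approx 8.5206 \cdot 10^{-5}$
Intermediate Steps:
$j{\left(A \right)} = 4 A^{2}$ ($j{\left(A \right)} = 2 A 2 A = 4 A^{2}$)
$m = \frac{26188}{32479}$ ($m = - \frac{26188}{-32479} = \left(-26188\right) \left(- \frac{1}{32479}\right) = \frac{26188}{32479} \approx 0.80631$)
$L{\left(d,F \right)} = -141 + 4 d^{2}$ ($L{\left(d,F \right)} = 4 d^{2} - 141 = -141 + 4 d^{2}$)
$\frac{m}{L{\left(-49,-64 \right)}} = \frac{26188}{32479 \left(-141 + 4 \left(-49\right)^{2}\right)} = \frac{26188}{32479 \left(-141 + 4 \cdot 2401\right)} = \frac{26188}{32479 \left(-141 + 9604\right)} = \frac{26188}{32479 \cdot 9463} = \frac{26188}{32479} \cdot \frac{1}{9463} = \frac{26188}{307348777}$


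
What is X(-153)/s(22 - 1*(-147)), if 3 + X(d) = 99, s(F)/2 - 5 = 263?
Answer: 12/67 ≈ 0.17910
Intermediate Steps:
s(F) = 536 (s(F) = 10 + 2*263 = 10 + 526 = 536)
X(d) = 96 (X(d) = -3 + 99 = 96)
X(-153)/s(22 - 1*(-147)) = 96/536 = 96*(1/536) = 12/67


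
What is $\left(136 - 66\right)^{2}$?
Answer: $4900$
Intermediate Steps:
$\left(136 - 66\right)^{2} = 70^{2} = 4900$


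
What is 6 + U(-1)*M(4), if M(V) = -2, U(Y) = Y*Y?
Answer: 4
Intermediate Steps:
U(Y) = Y**2
6 + U(-1)*M(4) = 6 + (-1)**2*(-2) = 6 + 1*(-2) = 6 - 2 = 4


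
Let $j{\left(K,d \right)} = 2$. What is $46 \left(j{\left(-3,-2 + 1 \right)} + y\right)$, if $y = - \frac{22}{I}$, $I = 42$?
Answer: $\frac{1426}{21} \approx 67.905$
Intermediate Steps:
$y = - \frac{11}{21}$ ($y = - \frac{22}{42} = \left(-22\right) \frac{1}{42} = - \frac{11}{21} \approx -0.52381$)
$46 \left(j{\left(-3,-2 + 1 \right)} + y\right) = 46 \left(2 - \frac{11}{21}\right) = 46 \cdot \frac{31}{21} = \frac{1426}{21}$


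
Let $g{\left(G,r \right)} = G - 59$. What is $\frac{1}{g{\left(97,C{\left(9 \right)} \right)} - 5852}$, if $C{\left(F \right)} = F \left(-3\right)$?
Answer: $- \frac{1}{5814} \approx -0.000172$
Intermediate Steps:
$C{\left(F \right)} = - 3 F$
$g{\left(G,r \right)} = -59 + G$
$\frac{1}{g{\left(97,C{\left(9 \right)} \right)} - 5852} = \frac{1}{\left(-59 + 97\right) - 5852} = \frac{1}{38 - 5852} = \frac{1}{-5814} = - \frac{1}{5814}$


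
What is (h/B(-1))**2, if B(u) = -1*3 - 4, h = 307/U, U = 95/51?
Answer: 245141649/442225 ≈ 554.34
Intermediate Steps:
U = 95/51 (U = 95*(1/51) = 95/51 ≈ 1.8627)
h = 15657/95 (h = 307/(95/51) = 307*(51/95) = 15657/95 ≈ 164.81)
B(u) = -7 (B(u) = -3 - 4 = -7)
(h/B(-1))**2 = ((15657/95)/(-7))**2 = ((15657/95)*(-1/7))**2 = (-15657/665)**2 = 245141649/442225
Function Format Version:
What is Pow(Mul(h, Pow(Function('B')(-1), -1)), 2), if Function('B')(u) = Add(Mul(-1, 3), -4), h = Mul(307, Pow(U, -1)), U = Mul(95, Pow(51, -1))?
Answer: Rational(245141649, 442225) ≈ 554.34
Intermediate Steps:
U = Rational(95, 51) (U = Mul(95, Rational(1, 51)) = Rational(95, 51) ≈ 1.8627)
h = Rational(15657, 95) (h = Mul(307, Pow(Rational(95, 51), -1)) = Mul(307, Rational(51, 95)) = Rational(15657, 95) ≈ 164.81)
Function('B')(u) = -7 (Function('B')(u) = Add(-3, -4) = -7)
Pow(Mul(h, Pow(Function('B')(-1), -1)), 2) = Pow(Mul(Rational(15657, 95), Pow(-7, -1)), 2) = Pow(Mul(Rational(15657, 95), Rational(-1, 7)), 2) = Pow(Rational(-15657, 665), 2) = Rational(245141649, 442225)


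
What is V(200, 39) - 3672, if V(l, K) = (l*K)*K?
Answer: 300528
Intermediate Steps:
V(l, K) = l*K² (V(l, K) = (K*l)*K = l*K²)
V(200, 39) - 3672 = 200*39² - 3672 = 200*1521 - 3672 = 304200 - 3672 = 300528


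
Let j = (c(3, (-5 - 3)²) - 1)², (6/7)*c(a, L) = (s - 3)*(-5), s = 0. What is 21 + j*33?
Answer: 36021/4 ≈ 9005.3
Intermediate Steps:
c(a, L) = 35/2 (c(a, L) = 7*((0 - 3)*(-5))/6 = 7*(-3*(-5))/6 = (7/6)*15 = 35/2)
j = 1089/4 (j = (35/2 - 1)² = (33/2)² = 1089/4 ≈ 272.25)
21 + j*33 = 21 + (1089/4)*33 = 21 + 35937/4 = 36021/4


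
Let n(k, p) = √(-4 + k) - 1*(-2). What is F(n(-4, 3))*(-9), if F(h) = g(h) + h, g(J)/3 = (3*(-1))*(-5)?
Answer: -423 - 18*I*√2 ≈ -423.0 - 25.456*I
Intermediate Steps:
g(J) = 45 (g(J) = 3*((3*(-1))*(-5)) = 3*(-3*(-5)) = 3*15 = 45)
n(k, p) = 2 + √(-4 + k) (n(k, p) = √(-4 + k) + 2 = 2 + √(-4 + k))
F(h) = 45 + h
F(n(-4, 3))*(-9) = (45 + (2 + √(-4 - 4)))*(-9) = (45 + (2 + √(-8)))*(-9) = (45 + (2 + 2*I*√2))*(-9) = (47 + 2*I*√2)*(-9) = -423 - 18*I*√2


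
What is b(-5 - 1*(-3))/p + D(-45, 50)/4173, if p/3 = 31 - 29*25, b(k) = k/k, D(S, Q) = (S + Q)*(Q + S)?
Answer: 15959/2896062 ≈ 0.0055106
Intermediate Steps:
D(S, Q) = (Q + S)² (D(S, Q) = (Q + S)*(Q + S) = (Q + S)²)
b(k) = 1
p = -2082 (p = 3*(31 - 29*25) = 3*(31 - 725) = 3*(-694) = -2082)
b(-5 - 1*(-3))/p + D(-45, 50)/4173 = 1/(-2082) + (50 - 45)²/4173 = 1*(-1/2082) + 5²*(1/4173) = -1/2082 + 25*(1/4173) = -1/2082 + 25/4173 = 15959/2896062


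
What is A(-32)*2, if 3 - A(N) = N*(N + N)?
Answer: -4090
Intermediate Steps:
A(N) = 3 - 2*N² (A(N) = 3 - N*(N + N) = 3 - N*2*N = 3 - 2*N²)
A(-32)*2 = (3 - 2*(-32)²)*2 = (3 - 2*1024)*2 = (3 - 2048)*2 = -2045*2 = -4090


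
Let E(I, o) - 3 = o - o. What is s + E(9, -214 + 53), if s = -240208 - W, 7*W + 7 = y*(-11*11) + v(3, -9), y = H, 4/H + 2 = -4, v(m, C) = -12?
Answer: -5044490/21 ≈ -2.4021e+5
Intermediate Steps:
H = -⅔ (H = 4/(-2 - 4) = 4/(-6) = 4*(-⅙) = -⅔ ≈ -0.66667)
y = -⅔ ≈ -0.66667
E(I, o) = 3 (E(I, o) = 3 + (o - o) = 3 + 0 = 3)
W = 185/21 (W = -1 + (-(-22)*11/3 - 12)/7 = -1 + (-⅔*(-121) - 12)/7 = -1 + (242/3 - 12)/7 = -1 + (⅐)*(206/3) = -1 + 206/21 = 185/21 ≈ 8.8095)
s = -5044553/21 (s = -240208 - 1*185/21 = -240208 - 185/21 = -5044553/21 ≈ -2.4022e+5)
s + E(9, -214 + 53) = -5044553/21 + 3 = -5044490/21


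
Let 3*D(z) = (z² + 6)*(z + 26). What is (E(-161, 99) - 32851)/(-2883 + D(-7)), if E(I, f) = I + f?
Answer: 98739/7604 ≈ 12.985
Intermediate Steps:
D(z) = (6 + z²)*(26 + z)/3 (D(z) = ((z² + 6)*(z + 26))/3 = ((6 + z²)*(26 + z))/3 = (6 + z²)*(26 + z)/3)
(E(-161, 99) - 32851)/(-2883 + D(-7)) = ((-161 + 99) - 32851)/(-2883 + (52 + 2*(-7) + (⅓)*(-7)³ + (26/3)*(-7)²)) = (-62 - 32851)/(-2883 + (52 - 14 + (⅓)*(-343) + (26/3)*49)) = -32913/(-2883 + (52 - 14 - 343/3 + 1274/3)) = -32913/(-2883 + 1045/3) = -32913/(-7604/3) = -32913*(-3/7604) = 98739/7604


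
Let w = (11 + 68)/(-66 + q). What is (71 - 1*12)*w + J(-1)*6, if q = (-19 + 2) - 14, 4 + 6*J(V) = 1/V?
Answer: -5146/97 ≈ -53.052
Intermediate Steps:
J(V) = -⅔ + 1/(6*V) (J(V) = -⅔ + (1/V)/6 = -⅔ + 1/(6*V))
q = -31 (q = -17 - 14 = -31)
w = -79/97 (w = (11 + 68)/(-66 - 31) = 79/(-97) = 79*(-1/97) = -79/97 ≈ -0.81443)
(71 - 1*12)*w + J(-1)*6 = (71 - 1*12)*(-79/97) + ((⅙)*(1 - 4*(-1))/(-1))*6 = (71 - 12)*(-79/97) + ((⅙)*(-1)*(1 + 4))*6 = 59*(-79/97) + ((⅙)*(-1)*5)*6 = -4661/97 - ⅚*6 = -4661/97 - 5 = -5146/97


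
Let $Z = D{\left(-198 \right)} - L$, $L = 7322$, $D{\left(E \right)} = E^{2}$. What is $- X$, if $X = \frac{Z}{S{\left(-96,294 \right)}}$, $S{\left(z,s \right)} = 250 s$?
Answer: $- \frac{15941}{36750} \approx -0.43377$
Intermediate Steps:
$Z = 31882$ ($Z = \left(-198\right)^{2} - 7322 = 39204 - 7322 = 31882$)
$X = \frac{15941}{36750}$ ($X = \frac{31882}{250 \cdot 294} = \frac{31882}{73500} = 31882 \cdot \frac{1}{73500} = \frac{15941}{36750} \approx 0.43377$)
$- X = \left(-1\right) \frac{15941}{36750} = - \frac{15941}{36750}$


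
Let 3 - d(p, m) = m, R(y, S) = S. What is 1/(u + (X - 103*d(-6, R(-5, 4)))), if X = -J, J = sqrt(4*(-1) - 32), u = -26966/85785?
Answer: 755670542865/77861451798421 + 44154397350*I/77861451798421 ≈ 0.0097053 + 0.00056709*I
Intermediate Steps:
d(p, m) = 3 - m
u = -26966/85785 (u = -26966*1/85785 = -26966/85785 ≈ -0.31434)
J = 6*I (J = sqrt(-4 - 32) = sqrt(-36) = 6*I ≈ 6.0*I)
X = -6*I ≈ -6.0*I
1/(u + (X - 103*d(-6, R(-5, 4)))) = 1/(-26966/85785 + (-6*I - 103*(3 - 1*4))) = 1/(-26966/85785 + (-6*I - 103*(3 - 4))) = 1/(-26966/85785 + (-6*I - 103*(-1))) = 1/(-26966/85785 + (-6*I + 103)) = 1/(-26966/85785 + (103 - 6*I)) = 1/(8808889/85785 - 6*I) = 7359066225*(8808889/85785 + 6*I)/77861451798421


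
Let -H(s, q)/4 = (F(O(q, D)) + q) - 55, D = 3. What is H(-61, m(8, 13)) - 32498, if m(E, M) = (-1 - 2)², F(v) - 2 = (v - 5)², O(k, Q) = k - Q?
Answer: -32326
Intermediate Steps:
F(v) = 2 + (-5 + v)² (F(v) = 2 + (v - 5)² = 2 + (-5 + v)²)
m(E, M) = 9 (m(E, M) = (-3)² = 9)
H(s, q) = 212 - 4*q - 4*(-8 + q)² (H(s, q) = -4*(((2 + (-5 + (q - 1*3))²) + q) - 55) = -4*(((2 + (-5 + (q - 3))²) + q) - 55) = -4*(((2 + (-5 + (-3 + q))²) + q) - 55) = -4*(((2 + (-8 + q)²) + q) - 55) = -4*((2 + q + (-8 + q)²) - 55) = -4*(-53 + q + (-8 + q)²) = 212 - 4*q - 4*(-8 + q)²)
H(-61, m(8, 13)) - 32498 = (212 - 4*9 - 4*(-8 + 9)²) - 32498 = (212 - 36 - 4*1²) - 32498 = (212 - 36 - 4*1) - 32498 = (212 - 36 - 4) - 32498 = 172 - 32498 = -32326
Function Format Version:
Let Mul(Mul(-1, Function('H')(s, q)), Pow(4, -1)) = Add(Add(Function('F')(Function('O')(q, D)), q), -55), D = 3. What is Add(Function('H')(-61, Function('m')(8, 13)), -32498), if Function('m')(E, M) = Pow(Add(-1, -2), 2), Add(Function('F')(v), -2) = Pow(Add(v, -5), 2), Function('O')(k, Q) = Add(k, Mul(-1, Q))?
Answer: -32326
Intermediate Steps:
Function('F')(v) = Add(2, Pow(Add(-5, v), 2)) (Function('F')(v) = Add(2, Pow(Add(v, -5), 2)) = Add(2, Pow(Add(-5, v), 2)))
Function('m')(E, M) = 9 (Function('m')(E, M) = Pow(-3, 2) = 9)
Function('H')(s, q) = Add(212, Mul(-4, q), Mul(-4, Pow(Add(-8, q), 2))) (Function('H')(s, q) = Mul(-4, Add(Add(Add(2, Pow(Add(-5, Add(q, Mul(-1, 3))), 2)), q), -55)) = Mul(-4, Add(Add(Add(2, Pow(Add(-5, Add(q, -3)), 2)), q), -55)) = Mul(-4, Add(Add(Add(2, Pow(Add(-5, Add(-3, q)), 2)), q), -55)) = Mul(-4, Add(Add(Add(2, Pow(Add(-8, q), 2)), q), -55)) = Mul(-4, Add(Add(2, q, Pow(Add(-8, q), 2)), -55)) = Mul(-4, Add(-53, q, Pow(Add(-8, q), 2))) = Add(212, Mul(-4, q), Mul(-4, Pow(Add(-8, q), 2))))
Add(Function('H')(-61, Function('m')(8, 13)), -32498) = Add(Add(212, Mul(-4, 9), Mul(-4, Pow(Add(-8, 9), 2))), -32498) = Add(Add(212, -36, Mul(-4, Pow(1, 2))), -32498) = Add(Add(212, -36, Mul(-4, 1)), -32498) = Add(Add(212, -36, -4), -32498) = Add(172, -32498) = -32326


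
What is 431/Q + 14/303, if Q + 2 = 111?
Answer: 132119/33027 ≈ 4.0003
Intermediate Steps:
Q = 109 (Q = -2 + 111 = 109)
431/Q + 14/303 = 431/109 + 14/303 = 132119/33027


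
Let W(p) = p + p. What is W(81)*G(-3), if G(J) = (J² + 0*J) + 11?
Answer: 3240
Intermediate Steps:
W(p) = 2*p
G(J) = 11 + J² (G(J) = (J² + 0) + 11 = J² + 11 = 11 + J²)
W(81)*G(-3) = (2*81)*(11 + (-3)²) = 162*(11 + 9) = 162*20 = 3240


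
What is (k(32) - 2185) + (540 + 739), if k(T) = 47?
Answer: -859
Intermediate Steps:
(k(32) - 2185) + (540 + 739) = (47 - 2185) + (540 + 739) = -2138 + 1279 = -859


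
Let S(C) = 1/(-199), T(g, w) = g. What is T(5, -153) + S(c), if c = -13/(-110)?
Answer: 994/199 ≈ 4.9950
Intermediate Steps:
c = 13/110 (c = -13*(-1/110) = 13/110 ≈ 0.11818)
S(C) = -1/199
T(5, -153) + S(c) = 5 - 1/199 = 994/199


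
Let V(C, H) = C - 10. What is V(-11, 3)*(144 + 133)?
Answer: -5817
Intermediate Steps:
V(C, H) = -10 + C
V(-11, 3)*(144 + 133) = (-10 - 11)*(144 + 133) = -21*277 = -5817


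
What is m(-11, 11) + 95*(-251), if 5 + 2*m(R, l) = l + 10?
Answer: -23837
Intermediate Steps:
m(R, l) = 5/2 + l/2 (m(R, l) = -5/2 + (l + 10)/2 = -5/2 + (10 + l)/2 = -5/2 + (5 + l/2) = 5/2 + l/2)
m(-11, 11) + 95*(-251) = (5/2 + (½)*11) + 95*(-251) = (5/2 + 11/2) - 23845 = 8 - 23845 = -23837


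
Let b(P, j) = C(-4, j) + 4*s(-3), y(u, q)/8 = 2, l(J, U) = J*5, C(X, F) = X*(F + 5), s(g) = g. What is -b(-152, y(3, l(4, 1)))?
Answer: 96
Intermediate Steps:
C(X, F) = X*(5 + F)
l(J, U) = 5*J
y(u, q) = 16 (y(u, q) = 8*2 = 16)
b(P, j) = -32 - 4*j (b(P, j) = -4*(5 + j) + 4*(-3) = (-20 - 4*j) - 12 = -32 - 4*j)
-b(-152, y(3, l(4, 1))) = -(-32 - 4*16) = -(-32 - 64) = -1*(-96) = 96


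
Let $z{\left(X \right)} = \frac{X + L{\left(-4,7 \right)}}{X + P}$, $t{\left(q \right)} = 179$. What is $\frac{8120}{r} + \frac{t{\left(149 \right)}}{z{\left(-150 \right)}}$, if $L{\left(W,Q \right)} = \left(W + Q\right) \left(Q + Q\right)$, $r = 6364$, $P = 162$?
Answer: $- \frac{266519}{14319} \approx -18.613$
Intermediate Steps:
$L{\left(W,Q \right)} = 2 Q \left(Q + W\right)$ ($L{\left(W,Q \right)} = \left(Q + W\right) 2 Q = 2 Q \left(Q + W\right)$)
$z{\left(X \right)} = \frac{42 + X}{162 + X}$ ($z{\left(X \right)} = \frac{X + 2 \cdot 7 \left(7 - 4\right)}{X + 162} = \frac{X + 2 \cdot 7 \cdot 3}{162 + X} = \frac{X + 42}{162 + X} = \frac{42 + X}{162 + X}$)
$\frac{8120}{r} + \frac{t{\left(149 \right)}}{z{\left(-150 \right)}} = \frac{8120}{6364} + \frac{179}{\frac{1}{162 - 150} \left(42 - 150\right)} = 8120 \cdot \frac{1}{6364} + \frac{179}{\frac{1}{12} \left(-108\right)} = \frac{2030}{1591} + \frac{179}{\frac{1}{12} \left(-108\right)} = \frac{2030}{1591} + \frac{179}{-9} = \frac{2030}{1591} + 179 \left(- \frac{1}{9}\right) = \frac{2030}{1591} - \frac{179}{9} = - \frac{266519}{14319}$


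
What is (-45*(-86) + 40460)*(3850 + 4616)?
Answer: 375297780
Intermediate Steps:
(-45*(-86) + 40460)*(3850 + 4616) = (3870 + 40460)*8466 = 44330*8466 = 375297780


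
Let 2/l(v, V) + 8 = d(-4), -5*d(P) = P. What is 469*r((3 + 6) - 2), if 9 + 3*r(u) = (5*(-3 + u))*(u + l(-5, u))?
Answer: 529501/27 ≈ 19611.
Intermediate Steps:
d(P) = -P/5
l(v, V) = -5/18 (l(v, V) = 2/(-8 - ⅕*(-4)) = 2/(-8 + ⅘) = 2/(-36/5) = 2*(-5/36) = -5/18)
r(u) = -3 + (-15 + 5*u)*(-5/18 + u)/3 (r(u) = -3 + ((5*(-3 + u))*(u - 5/18))/3 = -3 + ((-15 + 5*u)*(-5/18 + u))/3 = -3 + (-15 + 5*u)*(-5/18 + u)/3)
469*r((3 + 6) - 2) = 469*(-29/18 - 295*((3 + 6) - 2)/54 + 5*((3 + 6) - 2)²/3) = 469*(-29/18 - 295*(9 - 2)/54 + 5*(9 - 2)²/3) = 469*(-29/18 - 295/54*7 + (5/3)*7²) = 469*(-29/18 - 2065/54 + (5/3)*49) = 469*(-29/18 - 2065/54 + 245/3) = 469*(1129/27) = 529501/27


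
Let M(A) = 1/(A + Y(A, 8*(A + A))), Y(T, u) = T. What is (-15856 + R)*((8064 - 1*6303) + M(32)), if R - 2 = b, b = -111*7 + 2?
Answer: -1874171445/64 ≈ -2.9284e+7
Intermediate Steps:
b = -775 (b = -777 + 2 = -775)
R = -773 (R = 2 - 775 = -773)
M(A) = 1/(2*A) (M(A) = 1/(A + A) = 1/(2*A))
(-15856 + R)*((8064 - 1*6303) + M(32)) = (-15856 - 773)*((8064 - 1*6303) + (½)/32) = -16629*((8064 - 6303) + (½)*(1/32)) = -16629*(1761 + 1/64) = -16629*112705/64 = -1874171445/64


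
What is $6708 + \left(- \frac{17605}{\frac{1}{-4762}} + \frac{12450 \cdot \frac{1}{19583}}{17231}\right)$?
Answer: $\frac{28291102697100664}{337434673} \approx 8.3842 \cdot 10^{7}$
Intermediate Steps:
$6708 + \left(- \frac{17605}{\frac{1}{-4762}} + \frac{12450 \cdot \frac{1}{19583}}{17231}\right) = 6708 + \left(- \frac{17605}{- \frac{1}{4762}} + 12450 \cdot \frac{1}{19583} \cdot \frac{1}{17231}\right) = 6708 + \left(\left(-17605\right) \left(-4762\right) + \frac{12450}{19583} \cdot \frac{1}{17231}\right) = 6708 + \left(83835010 + \frac{12450}{337434673}\right) = 6708 + \frac{28288839185314180}{337434673} = \frac{28291102697100664}{337434673}$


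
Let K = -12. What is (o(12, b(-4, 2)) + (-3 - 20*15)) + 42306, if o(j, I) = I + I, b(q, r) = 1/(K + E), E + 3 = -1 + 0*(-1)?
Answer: 336023/8 ≈ 42003.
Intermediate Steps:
E = -4 (E = -3 + (-1 + 0*(-1)) = -3 + (-1 + 0) = -3 - 1 = -4)
b(q, r) = -1/16 (b(q, r) = 1/(-12 - 4) = 1/(-16) = -1/16)
o(j, I) = 2*I
(o(12, b(-4, 2)) + (-3 - 20*15)) + 42306 = (2*(-1/16) + (-3 - 20*15)) + 42306 = (-⅛ + (-3 - 300)) + 42306 = (-⅛ - 303) + 42306 = -2425/8 + 42306 = 336023/8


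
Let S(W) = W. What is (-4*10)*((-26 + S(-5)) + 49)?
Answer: -720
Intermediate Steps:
(-4*10)*((-26 + S(-5)) + 49) = (-4*10)*((-26 - 5) + 49) = -40*(-31 + 49) = -40*18 = -720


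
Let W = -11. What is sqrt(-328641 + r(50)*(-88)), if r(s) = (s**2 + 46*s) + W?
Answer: I*sqrt(750073) ≈ 866.07*I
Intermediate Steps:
r(s) = -11 + s**2 + 46*s (r(s) = (s**2 + 46*s) - 11 = -11 + s**2 + 46*s)
sqrt(-328641 + r(50)*(-88)) = sqrt(-328641 + (-11 + 50**2 + 46*50)*(-88)) = sqrt(-328641 + (-11 + 2500 + 2300)*(-88)) = sqrt(-328641 + 4789*(-88)) = sqrt(-328641 - 421432) = sqrt(-750073) = I*sqrt(750073)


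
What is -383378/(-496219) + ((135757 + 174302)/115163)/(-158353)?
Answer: 6991283208941821/9049251416376041 ≈ 0.77258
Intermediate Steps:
-383378/(-496219) + ((135757 + 174302)/115163)/(-158353) = -383378*(-1/496219) + (310059*(1/115163))*(-1/158353) = 383378/496219 + (310059/115163)*(-1/158353) = 383378/496219 - 310059/18236406539 = 6991283208941821/9049251416376041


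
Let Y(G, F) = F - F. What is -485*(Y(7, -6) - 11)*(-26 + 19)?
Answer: -37345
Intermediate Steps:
Y(G, F) = 0
-485*(Y(7, -6) - 11)*(-26 + 19) = -485*(0 - 11)*(-26 + 19) = -(-5335)*(-7) = -485*77 = -37345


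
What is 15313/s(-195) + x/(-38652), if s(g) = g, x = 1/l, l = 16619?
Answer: -1092935749471/13917747740 ≈ -78.528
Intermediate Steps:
x = 1/16619 ≈ 6.0172e-5
15313/s(-195) + x/(-38652) = 15313/(-195) + (1/16619)/(-38652) = 15313*(-1/195) + (1/16619)*(-1/38652) = -15313/195 - 1/642357588 = -1092935749471/13917747740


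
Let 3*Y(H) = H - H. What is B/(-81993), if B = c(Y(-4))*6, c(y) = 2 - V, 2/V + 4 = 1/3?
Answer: -56/300641 ≈ -0.00018627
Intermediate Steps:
V = -6/11 (V = 2/(-4 + 1/3) = 2/(-11/3) = 2*(-3/11) = -6/11 ≈ -0.54545)
Y(H) = 0 (Y(H) = (H - H)/3 = (1/3)*0 = 0)
c(y) = 28/11 (c(y) = 2 - 1*(-6/11) = 2 + 6/11 = 28/11)
B = 168/11 (B = (28/11)*6 = 168/11 ≈ 15.273)
B/(-81993) = (168/11)/(-81993) = (168/11)*(-1/81993) = -56/300641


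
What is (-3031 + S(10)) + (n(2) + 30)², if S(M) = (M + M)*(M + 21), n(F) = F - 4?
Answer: -1627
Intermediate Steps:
n(F) = -4 + F
S(M) = 2*M*(21 + M) (S(M) = (2*M)*(21 + M) = 2*M*(21 + M))
(-3031 + S(10)) + (n(2) + 30)² = (-3031 + 2*10*(21 + 10)) + ((-4 + 2) + 30)² = (-3031 + 2*10*31) + (-2 + 30)² = (-3031 + 620) + 28² = -2411 + 784 = -1627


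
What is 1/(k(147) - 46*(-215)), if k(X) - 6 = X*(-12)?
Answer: 1/8132 ≈ 0.00012297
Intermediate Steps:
k(X) = 6 - 12*X (k(X) = 6 + X*(-12) = 6 - 12*X)
1/(k(147) - 46*(-215)) = 1/((6 - 12*147) - 46*(-215)) = 1/((6 - 1764) + 9890) = 1/(-1758 + 9890) = 1/8132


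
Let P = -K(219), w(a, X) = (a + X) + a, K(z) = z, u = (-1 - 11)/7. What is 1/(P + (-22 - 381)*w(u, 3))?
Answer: -7/324 ≈ -0.021605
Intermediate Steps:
u = -12/7 (u = -12*⅐ = -12/7 ≈ -1.7143)
w(a, X) = X + 2*a (w(a, X) = (X + a) + a = X + 2*a)
P = -219 (P = -1*219 = -219)
1/(P + (-22 - 381)*w(u, 3)) = 1/(-219 + (-22 - 381)*(3 + 2*(-12/7))) = 1/(-219 - 403*(3 - 24/7)) = 1/(-219 - 403*(-3/7)) = 1/(-219 + 1209/7) = 1/(-324/7) = -7/324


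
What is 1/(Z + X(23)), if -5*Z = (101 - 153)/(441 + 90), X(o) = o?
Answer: 2655/61117 ≈ 0.043441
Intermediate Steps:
Z = 52/2655 (Z = -(101 - 153)/(5*(441 + 90)) = -(-52)/(5*531) = -⅕*(-52/531) = 52/2655 ≈ 0.019586)
1/(Z + X(23)) = 1/(52/2655 + 23) = 1/(61117/2655) = 2655/61117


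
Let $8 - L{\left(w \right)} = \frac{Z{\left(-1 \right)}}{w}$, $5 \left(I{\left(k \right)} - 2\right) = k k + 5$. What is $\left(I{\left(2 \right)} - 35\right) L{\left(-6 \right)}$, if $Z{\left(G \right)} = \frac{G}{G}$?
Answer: $- \frac{1274}{5} \approx -254.8$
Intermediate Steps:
$Z{\left(G \right)} = 1$
$I{\left(k \right)} = 3 + \frac{k^{2}}{5}$ ($I{\left(k \right)} = 2 + \frac{k k + 5}{5} = 2 + \frac{k^{2} + 5}{5} = 2 + \frac{5 + k^{2}}{5} = 2 + \left(1 + \frac{k^{2}}{5}\right) = 3 + \frac{k^{2}}{5}$)
$L{\left(w \right)} = 8 - \frac{1}{w}$ ($L{\left(w \right)} = 8 - 1 \frac{1}{w} = 8 - \frac{1}{w}$)
$\left(I{\left(2 \right)} - 35\right) L{\left(-6 \right)} = \left(\left(3 + \frac{2^{2}}{5}\right) - 35\right) \left(8 - \frac{1}{-6}\right) = \left(\left(3 + \frac{1}{5} \cdot 4\right) - 35\right) \left(8 - - \frac{1}{6}\right) = \left(\left(3 + \frac{4}{5}\right) - 35\right) \left(8 + \frac{1}{6}\right) = \left(\frac{19}{5} - 35\right) \frac{49}{6} = \left(- \frac{156}{5}\right) \frac{49}{6} = - \frac{1274}{5}$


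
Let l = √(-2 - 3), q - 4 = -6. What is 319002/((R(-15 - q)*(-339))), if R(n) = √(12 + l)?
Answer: -106334/(113*√(12 + I*√5)) ≈ -268.2 + 24.774*I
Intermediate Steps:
q = -2 (q = 4 - 6 = -2)
l = I*√5 (l = √(-5) = I*√5 ≈ 2.2361*I)
R(n) = √(12 + I*√5)
319002/((R(-15 - q)*(-339))) = 319002/((√(12 + I*√5)*(-339))) = 319002/((-339*√(12 + I*√5))) = 319002*(-1/(339*√(12 + I*√5))) = -106334/(113*√(12 + I*√5))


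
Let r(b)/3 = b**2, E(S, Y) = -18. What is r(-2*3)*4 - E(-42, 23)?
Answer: 450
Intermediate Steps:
r(b) = 3*b**2
r(-2*3)*4 - E(-42, 23) = (3*(-2*3)**2)*4 - 1*(-18) = (3*(-6)**2)*4 + 18 = (3*36)*4 + 18 = 108*4 + 18 = 432 + 18 = 450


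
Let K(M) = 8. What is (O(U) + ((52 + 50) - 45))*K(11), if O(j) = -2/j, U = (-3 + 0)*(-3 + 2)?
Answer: 1352/3 ≈ 450.67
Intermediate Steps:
U = 3 (U = -3*(-1) = 3)
(O(U) + ((52 + 50) - 45))*K(11) = (-2/3 + ((52 + 50) - 45))*8 = (-2*⅓ + (102 - 45))*8 = (-⅔ + 57)*8 = (169/3)*8 = 1352/3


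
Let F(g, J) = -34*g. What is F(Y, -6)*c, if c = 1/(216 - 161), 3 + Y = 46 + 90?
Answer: -4522/55 ≈ -82.218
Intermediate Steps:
Y = 133 (Y = -3 + (46 + 90) = -3 + 136 = 133)
c = 1/55 ≈ 0.018182
F(Y, -6)*c = -34*133*(1/55) = -4522*1/55 = -4522/55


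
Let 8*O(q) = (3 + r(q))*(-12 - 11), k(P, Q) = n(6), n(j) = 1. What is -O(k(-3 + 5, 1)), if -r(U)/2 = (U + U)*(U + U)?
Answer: -115/8 ≈ -14.375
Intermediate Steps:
r(U) = -8*U² (r(U) = -2*(U + U)*(U + U) = -2*2*U*2*U = -8*U²)
k(P, Q) = 1
O(q) = -69/8 + 23*q² (O(q) = ((3 - 8*q²)*(-12 - 11))/8 = ((3 - 8*q²)*(-23))/8 = (-69 + 184*q²)/8 = -69/8 + 23*q²)
-O(k(-3 + 5, 1)) = -(-69/8 + 23*1²) = -(-69/8 + 23*1) = -(-69/8 + 23) = -1*115/8 = -115/8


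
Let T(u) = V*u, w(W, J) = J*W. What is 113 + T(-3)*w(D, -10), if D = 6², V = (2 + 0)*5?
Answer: 10913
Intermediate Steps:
V = 10 (V = 2*5 = 10)
D = 36
T(u) = 10*u
113 + T(-3)*w(D, -10) = 113 + (10*(-3))*(-10*36) = 113 - 30*(-360) = 113 + 10800 = 10913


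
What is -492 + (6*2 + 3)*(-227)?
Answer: -3897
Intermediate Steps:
-492 + (6*2 + 3)*(-227) = -492 + (12 + 3)*(-227) = -492 + 15*(-227) = -492 - 3405 = -3897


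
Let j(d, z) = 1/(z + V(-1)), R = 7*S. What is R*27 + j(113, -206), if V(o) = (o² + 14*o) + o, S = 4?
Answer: 166319/220 ≈ 756.00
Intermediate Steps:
V(o) = o² + 15*o
R = 28 (R = 7*4 = 28)
j(d, z) = 1/(-14 + z) (j(d, z) = 1/(z - (15 - 1)) = 1/(z - 1*14) = 1/(z - 14) = 1/(-14 + z))
R*27 + j(113, -206) = 28*27 + 1/(-14 - 206) = 756 + 1/(-220) = 756 - 1/220 = 166319/220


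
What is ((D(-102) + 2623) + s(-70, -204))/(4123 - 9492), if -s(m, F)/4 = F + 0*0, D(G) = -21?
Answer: -3418/5369 ≈ -0.63662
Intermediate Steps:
s(m, F) = -4*F (s(m, F) = -4*(F + 0*0) = -4*(F + 0) = -4*F)
((D(-102) + 2623) + s(-70, -204))/(4123 - 9492) = ((-21 + 2623) - 4*(-204))/(4123 - 9492) = (2602 + 816)/(-5369) = 3418*(-1/5369) = -3418/5369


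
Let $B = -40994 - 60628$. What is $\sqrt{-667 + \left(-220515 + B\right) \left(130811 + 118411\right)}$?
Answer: $i \sqrt{80283628081} \approx 2.8334 \cdot 10^{5} i$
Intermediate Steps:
$B = -101622$ ($B = -40994 - 60628 = -101622$)
$\sqrt{-667 + \left(-220515 + B\right) \left(130811 + 118411\right)} = \sqrt{-667 + \left(-220515 - 101622\right) \left(130811 + 118411\right)} = \sqrt{-667 - 80283627414} = \sqrt{-80283628081} = i \sqrt{80283628081}$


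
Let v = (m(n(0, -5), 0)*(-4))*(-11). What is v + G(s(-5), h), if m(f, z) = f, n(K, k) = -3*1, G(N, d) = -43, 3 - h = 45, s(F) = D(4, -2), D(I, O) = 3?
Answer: -175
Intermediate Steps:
s(F) = 3
h = -42 (h = 3 - 1*45 = 3 - 45 = -42)
n(K, k) = -3
v = -132 (v = -3*(-4)*(-11) = 12*(-11) = -132)
v + G(s(-5), h) = -132 - 43 = -175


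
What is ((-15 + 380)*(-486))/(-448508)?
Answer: 88695/224254 ≈ 0.39551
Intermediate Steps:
((-15 + 380)*(-486))/(-448508) = (365*(-486))*(-1/448508) = -177390*(-1/448508) = 88695/224254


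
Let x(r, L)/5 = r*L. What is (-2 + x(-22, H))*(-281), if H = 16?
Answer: 495122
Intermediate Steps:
x(r, L) = 5*L*r (x(r, L) = 5*(r*L) = 5*(L*r) = 5*L*r)
(-2 + x(-22, H))*(-281) = (-2 + 5*16*(-22))*(-281) = (-2 - 1760)*(-281) = -1762*(-281) = 495122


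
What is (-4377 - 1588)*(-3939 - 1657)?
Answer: 33380140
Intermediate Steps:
(-4377 - 1588)*(-3939 - 1657) = -5965*(-5596) = 33380140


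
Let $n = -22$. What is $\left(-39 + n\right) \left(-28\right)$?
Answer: $1708$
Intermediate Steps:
$\left(-39 + n\right) \left(-28\right) = \left(-39 - 22\right) \left(-28\right) = \left(-61\right) \left(-28\right) = 1708$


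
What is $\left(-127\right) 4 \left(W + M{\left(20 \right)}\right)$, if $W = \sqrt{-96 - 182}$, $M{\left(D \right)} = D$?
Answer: $-10160 - 508 i \sqrt{278} \approx -10160.0 - 8470.0 i$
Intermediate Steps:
$W = i \sqrt{278}$ ($W = \sqrt{-278} = i \sqrt{278} \approx 16.673 i$)
$\left(-127\right) 4 \left(W + M{\left(20 \right)}\right) = \left(-127\right) 4 \left(i \sqrt{278} + 20\right) = - 508 \left(20 + i \sqrt{278}\right) = -10160 - 508 i \sqrt{278}$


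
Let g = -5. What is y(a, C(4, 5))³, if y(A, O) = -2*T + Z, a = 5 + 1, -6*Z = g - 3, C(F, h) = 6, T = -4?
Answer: 21952/27 ≈ 813.04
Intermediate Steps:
Z = 4/3 (Z = -(-5 - 3)/6 = -⅙*(-8) = 4/3 ≈ 1.3333)
a = 6
y(A, O) = 28/3 (y(A, O) = -2*(-4) + 4/3 = 8 + 4/3 = 28/3)
y(a, C(4, 5))³ = (28/3)³ = 21952/27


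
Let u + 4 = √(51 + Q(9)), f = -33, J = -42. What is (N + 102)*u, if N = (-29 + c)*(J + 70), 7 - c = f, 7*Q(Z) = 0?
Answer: -1640 + 410*√51 ≈ 1288.0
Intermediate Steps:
Q(Z) = 0 (Q(Z) = (⅐)*0 = 0)
c = 40 (c = 7 - 1*(-33) = 7 + 33 = 40)
u = -4 + √51 (u = -4 + √(51 + 0) = -4 + √51 ≈ 3.1414)
N = 308 (N = (-29 + 40)*(-42 + 70) = 11*28 = 308)
(N + 102)*u = (308 + 102)*(-4 + √51) = 410*(-4 + √51) = -1640 + 410*√51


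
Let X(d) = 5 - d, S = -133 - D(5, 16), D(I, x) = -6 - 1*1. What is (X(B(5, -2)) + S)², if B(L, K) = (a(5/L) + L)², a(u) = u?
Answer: 24649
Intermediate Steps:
D(I, x) = -7 (D(I, x) = -6 - 1 = -7)
B(L, K) = (L + 5/L)² (B(L, K) = (5/L + L)² = (L + 5/L)²)
S = -126 (S = -133 - 1*(-7) = -133 + 7 = -126)
(X(B(5, -2)) + S)² = ((5 - (5 + 5²)²/5²) - 126)² = ((5 - (5 + 25)²/25) - 126)² = ((5 - 30²/25) - 126)² = ((5 - 900/25) - 126)² = ((5 - 1*36) - 126)² = ((5 - 36) - 126)² = (-31 - 126)² = (-157)² = 24649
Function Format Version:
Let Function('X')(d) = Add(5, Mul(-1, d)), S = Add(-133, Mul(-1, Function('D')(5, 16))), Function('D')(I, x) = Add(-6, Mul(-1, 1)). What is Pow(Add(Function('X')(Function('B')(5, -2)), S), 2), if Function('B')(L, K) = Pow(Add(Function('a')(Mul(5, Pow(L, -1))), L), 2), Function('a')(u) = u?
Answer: 24649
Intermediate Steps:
Function('D')(I, x) = -7 (Function('D')(I, x) = Add(-6, -1) = -7)
Function('B')(L, K) = Pow(Add(L, Mul(5, Pow(L, -1))), 2) (Function('B')(L, K) = Pow(Add(Mul(5, Pow(L, -1)), L), 2) = Pow(Add(L, Mul(5, Pow(L, -1))), 2))
S = -126 (S = Add(-133, Mul(-1, -7)) = Add(-133, 7) = -126)
Pow(Add(Function('X')(Function('B')(5, -2)), S), 2) = Pow(Add(Add(5, Mul(-1, Mul(Pow(5, -2), Pow(Add(5, Pow(5, 2)), 2)))), -126), 2) = Pow(Add(Add(5, Mul(-1, Mul(Rational(1, 25), Pow(Add(5, 25), 2)))), -126), 2) = Pow(Add(Add(5, Mul(-1, Mul(Rational(1, 25), Pow(30, 2)))), -126), 2) = Pow(Add(Add(5, Mul(-1, Mul(Rational(1, 25), 900))), -126), 2) = Pow(Add(Add(5, Mul(-1, 36)), -126), 2) = Pow(Add(Add(5, -36), -126), 2) = Pow(Add(-31, -126), 2) = Pow(-157, 2) = 24649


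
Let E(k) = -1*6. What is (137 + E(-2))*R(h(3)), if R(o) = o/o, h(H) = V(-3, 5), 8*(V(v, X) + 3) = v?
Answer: 131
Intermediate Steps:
V(v, X) = -3 + v/8
E(k) = -6
h(H) = -27/8 (h(H) = -3 + (1/8)*(-3) = -3 - 3/8 = -27/8)
R(o) = 1
(137 + E(-2))*R(h(3)) = (137 - 6)*1 = 131*1 = 131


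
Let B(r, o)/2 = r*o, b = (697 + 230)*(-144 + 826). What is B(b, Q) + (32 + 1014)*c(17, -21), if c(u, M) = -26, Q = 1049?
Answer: 1326357776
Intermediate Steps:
b = 632214 (b = 927*682 = 632214)
B(r, o) = 2*o*r (B(r, o) = 2*(r*o) = 2*(o*r) = 2*o*r)
B(b, Q) + (32 + 1014)*c(17, -21) = 2*1049*632214 + (32 + 1014)*(-26) = 1326384972 + 1046*(-26) = 1326384972 - 27196 = 1326357776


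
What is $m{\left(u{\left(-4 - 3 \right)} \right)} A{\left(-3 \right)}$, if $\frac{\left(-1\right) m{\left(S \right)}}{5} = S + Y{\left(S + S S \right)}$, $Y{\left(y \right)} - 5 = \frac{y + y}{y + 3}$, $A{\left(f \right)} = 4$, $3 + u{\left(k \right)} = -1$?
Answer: $-52$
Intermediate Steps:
$u{\left(k \right)} = -4$ ($u{\left(k \right)} = -3 - 1 = -4$)
$Y{\left(y \right)} = 5 + \frac{2 y}{3 + y}$ ($Y{\left(y \right)} = 5 + \frac{y + y}{y + 3} = 5 + \frac{2 y}{3 + y}$)
$m{\left(S \right)} = - 5 S - \frac{5 \left(15 + 7 S + 7 S^{2}\right)}{3 + S + S^{2}}$ ($m{\left(S \right)} = - 5 \left(S + \frac{15 + 7 \left(S + S S\right)}{3 + \left(S + S S\right)}\right) = - 5 \left(S + \frac{15 + 7 \left(S + S^{2}\right)}{3 + \left(S + S^{2}\right)}\right) = - 5 \left(S + \frac{15 + \left(7 S + 7 S^{2}\right)}{3 + S + S^{2}}\right) = - 5 \left(S + \frac{15 + 7 S + 7 S^{2}}{3 + S + S^{2}}\right) = - 5 S - \frac{5 \left(15 + 7 S + 7 S^{2}\right)}{3 + S + S^{2}}$)
$m{\left(u{\left(-4 - 3 \right)} \right)} A{\left(-3 \right)} = \frac{5 \left(-15 - \left(-4\right)^{3} - -40 - 8 \left(-4\right)^{2}\right)}{3 - 4 + \left(-4\right)^{2}} \cdot 4 = \frac{5 \left(-15 - -64 + 40 - 128\right)}{3 - 4 + 16} \cdot 4 = \frac{5 \left(-15 + 64 + 40 - 128\right)}{15} \cdot 4 = 5 \cdot \frac{1}{15} \left(-39\right) 4 = \left(-13\right) 4 = -52$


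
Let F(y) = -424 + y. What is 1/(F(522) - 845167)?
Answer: -1/845069 ≈ -1.1833e-6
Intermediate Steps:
1/(F(522) - 845167) = 1/((-424 + 522) - 845167) = 1/(98 - 845167) = 1/(-845069) = -1/845069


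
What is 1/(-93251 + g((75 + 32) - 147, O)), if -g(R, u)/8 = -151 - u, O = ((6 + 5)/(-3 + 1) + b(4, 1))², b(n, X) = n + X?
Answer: -1/92041 ≈ -1.0865e-5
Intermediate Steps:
b(n, X) = X + n
O = ¼ (O = ((6 + 5)/(-3 + 1) + (1 + 4))² = (11/(-2) + 5)² = (11*(-½) + 5)² = (-11/2 + 5)² = (-½)² = ¼ ≈ 0.25000)
g(R, u) = 1208 + 8*u (g(R, u) = -8*(-151 - u) = 1208 + 8*u)
1/(-93251 + g((75 + 32) - 147, O)) = 1/(-93251 + (1208 + 8*(¼))) = 1/(-93251 + (1208 + 2)) = 1/(-93251 + 1210) = 1/(-92041) = -1/92041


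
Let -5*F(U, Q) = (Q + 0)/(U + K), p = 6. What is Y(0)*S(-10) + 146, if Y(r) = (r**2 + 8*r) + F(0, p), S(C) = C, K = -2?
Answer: 140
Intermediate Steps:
F(U, Q) = -Q/(5*(-2 + U)) (F(U, Q) = -(Q + 0)/(5*(U - 2)) = -Q/(5*(-2 + U)))
Y(r) = 3/5 + r**2 + 8*r (Y(r) = (r**2 + 8*r) - 1*6/(-10 + 5*0) = (r**2 + 8*r) - 1*6/(-10 + 0) = (r**2 + 8*r) - 1*6/(-10) = (r**2 + 8*r) - 1*6*(-1/10) = (r**2 + 8*r) + 3/5 = 3/5 + r**2 + 8*r)
Y(0)*S(-10) + 146 = (3/5 + 0**2 + 8*0)*(-10) + 146 = (3/5 + 0 + 0)*(-10) + 146 = (3/5)*(-10) + 146 = -6 + 146 = 140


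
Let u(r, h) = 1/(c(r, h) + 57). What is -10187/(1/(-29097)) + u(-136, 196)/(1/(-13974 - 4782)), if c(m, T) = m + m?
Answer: 63728413641/215 ≈ 2.9641e+8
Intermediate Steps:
c(m, T) = 2*m
u(r, h) = 1/(57 + 2*r) (u(r, h) = 1/(2*r + 57) = 1/(57 + 2*r))
-10187/(1/(-29097)) + u(-136, 196)/(1/(-13974 - 4782)) = -10187/(1/(-29097)) + 1/((57 + 2*(-136))*(1/(-13974 - 4782))) = -10187/(-1/29097) + 1/((57 - 272)*(1/(-18756))) = -10187*(-29097) + 1/((-215)*(-1/18756)) = 296411139 - 1/215*(-18756) = 296411139 + 18756/215 = 63728413641/215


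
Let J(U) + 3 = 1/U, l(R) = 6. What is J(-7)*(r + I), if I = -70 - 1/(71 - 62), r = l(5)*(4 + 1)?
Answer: 7942/63 ≈ 126.06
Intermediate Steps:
J(U) = -3 + 1/U
r = 30 (r = 6*(4 + 1) = 6*5 = 30)
I = -631/9 (I = -70 - 1/9 = -631/9 ≈ -70.111)
J(-7)*(r + I) = (-3 + 1/(-7))*(30 - 631/9) = (-3 - 1/7)*(-361/9) = -22/7*(-361/9) = 7942/63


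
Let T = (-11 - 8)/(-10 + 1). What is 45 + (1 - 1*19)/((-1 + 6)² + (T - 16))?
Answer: 2169/50 ≈ 43.380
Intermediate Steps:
T = 19/9 (T = -19/(-9) = -19*(-⅑) = 19/9 ≈ 2.1111)
45 + (1 - 1*19)/((-1 + 6)² + (T - 16)) = 45 + (1 - 1*19)/((-1 + 6)² + (19/9 - 16)) = 45 + (1 - 19)/(5² - 125/9) = 45 - 18/(25 - 125/9) = 45 - 18/(100/9) = 45 + (9/100)*(-18) = 45 - 81/50 = 2169/50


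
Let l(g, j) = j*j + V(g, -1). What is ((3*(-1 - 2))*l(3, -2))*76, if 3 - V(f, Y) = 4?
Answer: -2052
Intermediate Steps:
V(f, Y) = -1 (V(f, Y) = 3 - 1*4 = 3 - 4 = -1)
l(g, j) = -1 + j² (l(g, j) = j*j - 1 = j² - 1 = -1 + j²)
((3*(-1 - 2))*l(3, -2))*76 = ((3*(-1 - 2))*(-1 + (-2)²))*76 = ((3*(-3))*(-1 + 4))*76 = -9*3*76 = -27*76 = -2052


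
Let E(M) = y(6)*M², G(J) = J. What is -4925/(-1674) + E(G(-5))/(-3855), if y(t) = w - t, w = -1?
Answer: 1285255/430218 ≈ 2.9874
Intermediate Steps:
y(t) = -1 - t
E(M) = -7*M² (E(M) = (-1 - 1*6)*M² = (-1 - 6)*M² = -7*M²)
-4925/(-1674) + E(G(-5))/(-3855) = -4925/(-1674) - 7*(-5)²/(-3855) = -4925*(-1/1674) - 7*25*(-1/3855) = 4925/1674 - 175*(-1/3855) = 4925/1674 + 35/771 = 1285255/430218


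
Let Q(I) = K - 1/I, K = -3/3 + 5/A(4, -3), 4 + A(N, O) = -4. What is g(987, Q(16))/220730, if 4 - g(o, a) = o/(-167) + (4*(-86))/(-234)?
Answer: 164911/4312843470 ≈ 3.8237e-5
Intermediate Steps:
A(N, O) = -8 (A(N, O) = -4 - 4 = -8)
K = -13/8 (K = -3/3 + 5/(-8) = -3*⅓ + 5*(-⅛) = -1 - 5/8 = -13/8 ≈ -1.6250)
Q(I) = -13/8 - 1/I
g(o, a) = 296/117 + o/167 (g(o, a) = 4 - (o/(-167) + (4*(-86))/(-234)) = 4 - (o*(-1/167) - 344*(-1/234)) = 4 - (-o/167 + 172/117) = 4 - (172/117 - o/167) = 4 + (-172/117 + o/167) = 296/117 + o/167)
g(987, Q(16))/220730 = (296/117 + (1/167)*987)/220730 = (296/117 + 987/167)*(1/220730) = (164911/19539)*(1/220730) = 164911/4312843470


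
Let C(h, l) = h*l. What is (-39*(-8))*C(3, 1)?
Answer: 936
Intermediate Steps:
(-39*(-8))*C(3, 1) = (-39*(-8))*(3*1) = 312*3 = 936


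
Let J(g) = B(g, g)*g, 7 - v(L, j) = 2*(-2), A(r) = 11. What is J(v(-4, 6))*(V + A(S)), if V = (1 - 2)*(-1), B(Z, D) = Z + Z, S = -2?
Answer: 2904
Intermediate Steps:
v(L, j) = 11 (v(L, j) = 7 - 2*(-2) = 7 - 1*(-4) = 7 + 4 = 11)
B(Z, D) = 2*Z
J(g) = 2*g² (J(g) = (2*g)*g = 2*g²)
V = 1 (V = -1*(-1) = 1)
J(v(-4, 6))*(V + A(S)) = (2*11²)*(1 + 11) = (2*121)*12 = 242*12 = 2904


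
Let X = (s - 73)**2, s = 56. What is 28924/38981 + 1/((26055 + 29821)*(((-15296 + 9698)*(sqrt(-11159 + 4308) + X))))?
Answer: (-2614655035971547*I + 9047249259552*sqrt(6851))/(12193016988888*(sqrt(6851) - 289*I)) ≈ 0.74200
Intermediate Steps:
X = 289 (X = (56 - 73)**2 = (-17)**2 = 289)
28924/38981 + 1/((26055 + 29821)*(((-15296 + 9698)*(sqrt(-11159 + 4308) + X)))) = 28924/38981 + 1/((26055 + 29821)*(((-15296 + 9698)*(sqrt(-11159 + 4308) + 289)))) = 28924*(1/38981) + 1/(55876*((-5598*(sqrt(-6851) + 289)))) = 28924/38981 + 1/(55876*((-5598*(I*sqrt(6851) + 289)))) = 28924/38981 + 1/(55876*((-5598*(289 + I*sqrt(6851))))) = 28924/38981 + 1/(55876*(-1617822 - 5598*I*sqrt(6851)))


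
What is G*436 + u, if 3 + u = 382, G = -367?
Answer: -159633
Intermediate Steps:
u = 379 (u = -3 + 382 = 379)
G*436 + u = -367*436 + 379 = -160012 + 379 = -159633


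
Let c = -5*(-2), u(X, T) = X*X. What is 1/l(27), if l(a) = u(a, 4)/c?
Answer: 10/729 ≈ 0.013717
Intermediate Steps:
u(X, T) = X²
c = 10
l(a) = a²/10
1/l(27) = 1/((⅒)*27²) = 1/((⅒)*729) = 1/(729/10) = 10/729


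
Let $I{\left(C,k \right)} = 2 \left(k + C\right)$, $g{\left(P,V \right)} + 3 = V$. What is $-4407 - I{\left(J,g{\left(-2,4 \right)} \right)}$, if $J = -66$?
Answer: $-4277$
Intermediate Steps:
$g{\left(P,V \right)} = -3 + V$
$I{\left(C,k \right)} = 2 C + 2 k$ ($I{\left(C,k \right)} = 2 \left(C + k\right) = 2 C + 2 k$)
$-4407 - I{\left(J,g{\left(-2,4 \right)} \right)} = -4407 - \left(2 \left(-66\right) + 2 \left(-3 + 4\right)\right) = -4407 - \left(-132 + 2 \cdot 1\right) = -4407 - \left(-132 + 2\right) = -4407 - -130 = -4407 + 130 = -4277$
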